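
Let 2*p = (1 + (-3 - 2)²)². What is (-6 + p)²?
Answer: 110224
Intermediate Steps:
p = 338 (p = (1 + (-3 - 2)²)²/2 = (1 + (-5)²)²/2 = (1 + 25)²/2 = (½)*26² = (½)*676 = 338)
(-6 + p)² = (-6 + 338)² = 332² = 110224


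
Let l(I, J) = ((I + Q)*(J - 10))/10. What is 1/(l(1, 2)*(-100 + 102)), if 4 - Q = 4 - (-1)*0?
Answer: -5/8 ≈ -0.62500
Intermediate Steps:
Q = 0 (Q = 4 - (4 - (-1)*0) = 4 - (4 - 1*0) = 4 - (4 + 0) = 4 - 1*4 = 4 - 4 = 0)
l(I, J) = I*(-10 + J)/10 (l(I, J) = ((I + 0)*(J - 10))/10 = (I*(-10 + J))*(⅒) = I*(-10 + J)/10)
1/(l(1, 2)*(-100 + 102)) = 1/(((⅒)*1*(-10 + 2))*(-100 + 102)) = 1/(((⅒)*1*(-8))*2) = 1/(-⅘*2) = 1/(-8/5) = -5/8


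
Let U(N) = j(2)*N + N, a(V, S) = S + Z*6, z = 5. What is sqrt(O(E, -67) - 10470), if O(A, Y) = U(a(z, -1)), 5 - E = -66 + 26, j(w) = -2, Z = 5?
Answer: I*sqrt(10499) ≈ 102.46*I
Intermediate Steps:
a(V, S) = 30 + S (a(V, S) = S + 5*6 = S + 30 = 30 + S)
E = 45 (E = 5 - (-66 + 26) = 5 - 1*(-40) = 5 + 40 = 45)
U(N) = -N (U(N) = -2*N + N = -N)
O(A, Y) = -29 (O(A, Y) = -(30 - 1) = -1*29 = -29)
sqrt(O(E, -67) - 10470) = sqrt(-29 - 10470) = sqrt(-10499) = I*sqrt(10499)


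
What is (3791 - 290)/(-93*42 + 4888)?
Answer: 3501/982 ≈ 3.5652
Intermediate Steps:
(3791 - 290)/(-93*42 + 4888) = 3501/(-3906 + 4888) = 3501/982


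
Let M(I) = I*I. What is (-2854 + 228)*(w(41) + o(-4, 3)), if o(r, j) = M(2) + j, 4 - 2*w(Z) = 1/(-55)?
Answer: -1301183/55 ≈ -23658.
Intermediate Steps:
M(I) = I²
w(Z) = 221/110 (w(Z) = 2 - ½/(-55) = 2 - ½*(-1/55) = 2 + 1/110 = 221/110)
o(r, j) = 4 + j (o(r, j) = 2² + j = 4 + j)
(-2854 + 228)*(w(41) + o(-4, 3)) = (-2854 + 228)*(221/110 + (4 + 3)) = -2626*(221/110 + 7) = -2626*991/110 = -1301183/55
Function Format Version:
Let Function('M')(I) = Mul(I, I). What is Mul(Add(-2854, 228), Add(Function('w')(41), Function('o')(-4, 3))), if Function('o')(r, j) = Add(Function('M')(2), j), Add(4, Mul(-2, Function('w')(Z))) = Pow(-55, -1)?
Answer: Rational(-1301183, 55) ≈ -23658.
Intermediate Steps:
Function('M')(I) = Pow(I, 2)
Function('w')(Z) = Rational(221, 110) (Function('w')(Z) = Add(2, Mul(Rational(-1, 2), Pow(-55, -1))) = Add(2, Mul(Rational(-1, 2), Rational(-1, 55))) = Add(2, Rational(1, 110)) = Rational(221, 110))
Function('o')(r, j) = Add(4, j) (Function('o')(r, j) = Add(Pow(2, 2), j) = Add(4, j))
Mul(Add(-2854, 228), Add(Function('w')(41), Function('o')(-4, 3))) = Mul(Add(-2854, 228), Add(Rational(221, 110), Add(4, 3))) = Mul(-2626, Add(Rational(221, 110), 7)) = Mul(-2626, Rational(991, 110)) = Rational(-1301183, 55)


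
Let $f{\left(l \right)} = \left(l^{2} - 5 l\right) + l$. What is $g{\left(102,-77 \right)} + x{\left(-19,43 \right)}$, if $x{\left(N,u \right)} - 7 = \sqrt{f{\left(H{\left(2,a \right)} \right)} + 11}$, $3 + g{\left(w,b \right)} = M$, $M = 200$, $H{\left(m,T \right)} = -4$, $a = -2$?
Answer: $204 + \sqrt{43} \approx 210.56$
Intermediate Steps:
$f{\left(l \right)} = l^{2} - 4 l$
$g{\left(w,b \right)} = 197$ ($g{\left(w,b \right)} = -3 + 200 = 197$)
$x{\left(N,u \right)} = 7 + \sqrt{43}$ ($x{\left(N,u \right)} = 7 + \sqrt{- 4 \left(-4 - 4\right) + 11} = 7 + \sqrt{\left(-4\right) \left(-8\right) + 11} = 7 + \sqrt{32 + 11} = 7 + \sqrt{43}$)
$g{\left(102,-77 \right)} + x{\left(-19,43 \right)} = 197 + \left(7 + \sqrt{43}\right) = 204 + \sqrt{43}$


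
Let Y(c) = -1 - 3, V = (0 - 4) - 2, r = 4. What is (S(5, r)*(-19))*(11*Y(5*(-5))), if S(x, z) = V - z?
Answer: -8360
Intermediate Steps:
V = -6 (V = -4 - 2 = -6)
S(x, z) = -6 - z
Y(c) = -4
(S(5, r)*(-19))*(11*Y(5*(-5))) = ((-6 - 1*4)*(-19))*(11*(-4)) = ((-6 - 4)*(-19))*(-44) = -10*(-19)*(-44) = 190*(-44) = -8360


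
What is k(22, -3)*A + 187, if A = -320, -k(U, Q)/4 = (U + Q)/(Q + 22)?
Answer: 1467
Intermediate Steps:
k(U, Q) = -4*(Q + U)/(22 + Q) (k(U, Q) = -4*(U + Q)/(Q + 22) = -4*(Q + U)/(22 + Q))
k(22, -3)*A + 187 = (4*(-1*(-3) - 1*22)/(22 - 3))*(-320) + 187 = (4*(3 - 22)/19)*(-320) + 187 = (4*(1/19)*(-19))*(-320) + 187 = -4*(-320) + 187 = 1280 + 187 = 1467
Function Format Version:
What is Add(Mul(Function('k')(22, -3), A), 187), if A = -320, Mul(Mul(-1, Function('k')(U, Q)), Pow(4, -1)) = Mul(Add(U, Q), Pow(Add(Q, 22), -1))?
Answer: 1467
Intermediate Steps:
Function('k')(U, Q) = Mul(-4, Pow(Add(22, Q), -1), Add(Q, U)) (Function('k')(U, Q) = Mul(-4, Mul(Add(U, Q), Pow(Add(Q, 22), -1))) = Mul(-4, Mul(Add(Q, U), Pow(Add(22, Q), -1))) = Mul(-4, Mul(Pow(Add(22, Q), -1), Add(Q, U))) = Mul(-4, Pow(Add(22, Q), -1), Add(Q, U)))
Add(Mul(Function('k')(22, -3), A), 187) = Add(Mul(Mul(4, Pow(Add(22, -3), -1), Add(Mul(-1, -3), Mul(-1, 22))), -320), 187) = Add(Mul(Mul(4, Pow(19, -1), Add(3, -22)), -320), 187) = Add(Mul(Mul(4, Rational(1, 19), -19), -320), 187) = Add(Mul(-4, -320), 187) = Add(1280, 187) = 1467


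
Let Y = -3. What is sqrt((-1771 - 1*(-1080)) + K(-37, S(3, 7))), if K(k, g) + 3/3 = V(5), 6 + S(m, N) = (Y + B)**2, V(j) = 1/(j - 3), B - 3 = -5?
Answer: I*sqrt(2766)/2 ≈ 26.296*I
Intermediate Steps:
B = -2 (B = 3 - 5 = -2)
V(j) = 1/(-3 + j)
S(m, N) = 19 (S(m, N) = -6 + (-3 - 2)**2 = -6 + (-5)**2 = -6 + 25 = 19)
K(k, g) = -1/2 (K(k, g) = -1 + 1/(-3 + 5) = -1 + 1/2 = -1/2)
sqrt((-1771 - 1*(-1080)) + K(-37, S(3, 7))) = sqrt((-1771 - 1*(-1080)) - 1/2) = sqrt((-1771 + 1080) - 1/2) = sqrt(-691 - 1/2) = sqrt(-1383/2) = I*sqrt(2766)/2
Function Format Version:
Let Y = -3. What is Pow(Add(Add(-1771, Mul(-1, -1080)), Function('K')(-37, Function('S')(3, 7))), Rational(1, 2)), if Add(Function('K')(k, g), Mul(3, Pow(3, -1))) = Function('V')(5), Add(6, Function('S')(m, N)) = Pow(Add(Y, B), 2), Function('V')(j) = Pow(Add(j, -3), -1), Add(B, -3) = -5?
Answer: Mul(Rational(1, 2), I, Pow(2766, Rational(1, 2))) ≈ Mul(26.296, I)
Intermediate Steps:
B = -2 (B = Add(3, -5) = -2)
Function('V')(j) = Pow(Add(-3, j), -1)
Function('S')(m, N) = 19 (Function('S')(m, N) = Add(-6, Pow(Add(-3, -2), 2)) = Add(-6, Pow(-5, 2)) = Add(-6, 25) = 19)
Function('K')(k, g) = Rational(-1, 2) (Function('K')(k, g) = Add(-1, Pow(Add(-3, 5), -1)) = Add(-1, Pow(2, -1)) = Add(-1, Rational(1, 2)) = Rational(-1, 2))
Pow(Add(Add(-1771, Mul(-1, -1080)), Function('K')(-37, Function('S')(3, 7))), Rational(1, 2)) = Pow(Add(Add(-1771, Mul(-1, -1080)), Rational(-1, 2)), Rational(1, 2)) = Pow(Add(Add(-1771, 1080), Rational(-1, 2)), Rational(1, 2)) = Pow(Add(-691, Rational(-1, 2)), Rational(1, 2)) = Pow(Rational(-1383, 2), Rational(1, 2)) = Mul(Rational(1, 2), I, Pow(2766, Rational(1, 2)))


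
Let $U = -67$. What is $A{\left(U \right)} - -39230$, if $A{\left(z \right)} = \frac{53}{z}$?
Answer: $\frac{2628357}{67} \approx 39229.0$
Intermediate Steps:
$A{\left(U \right)} - -39230 = \frac{53}{-67} - -39230 = 53 \left(- \frac{1}{67}\right) + 39230 = - \frac{53}{67} + 39230 = \frac{2628357}{67}$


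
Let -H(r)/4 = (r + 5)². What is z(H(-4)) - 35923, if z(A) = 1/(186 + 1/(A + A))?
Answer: -53417493/1487 ≈ -35923.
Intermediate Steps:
H(r) = -4*(5 + r)² (H(r) = -4*(r + 5)² = -4*(5 + r)²)
z(A) = 1/(186 + 1/(2*A))
z(H(-4)) - 35923 = 2*(-4*(5 - 4)²)/(1 + 372*(-4*(5 - 4)²)) - 35923 = 2*(-4*1²)/(1 + 372*(-4*1²)) - 35923 = 2*(-4*1)/(1 + 372*(-4*1)) - 35923 = 2*(-4)/(1 + 372*(-4)) - 35923 = 2*(-4)/(1 - 1488) - 35923 = 2*(-4)/(-1487) - 35923 = 2*(-4)*(-1/1487) - 35923 = 8/1487 - 35923 = -53417493/1487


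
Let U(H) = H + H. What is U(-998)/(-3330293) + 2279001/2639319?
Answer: 110072596493/127387037543 ≈ 0.86408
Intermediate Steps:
U(H) = 2*H
U(-998)/(-3330293) + 2279001/2639319 = (2*(-998))/(-3330293) + 2279001/2639319 = -1996*(-1/3330293) + 2279001*(1/2639319) = 1996/3330293 + 33029/38251 = 110072596493/127387037543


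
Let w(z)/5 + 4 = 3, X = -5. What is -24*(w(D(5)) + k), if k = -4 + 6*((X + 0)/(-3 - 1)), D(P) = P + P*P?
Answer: 36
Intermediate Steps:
D(P) = P + P²
w(z) = -5 (w(z) = -20 + 5*3 = -20 + 15 = -5)
k = 7/2 (k = -4 + 6*((-5 + 0)/(-3 - 1)) = -4 + 6*(-5/(-4)) = -4 + 6*(-5*(-¼)) = -4 + 6*(5/4) = -4 + 15/2 = 7/2 ≈ 3.5000)
-24*(w(D(5)) + k) = -24*(-5 + 7/2) = -24*(-3/2) = 36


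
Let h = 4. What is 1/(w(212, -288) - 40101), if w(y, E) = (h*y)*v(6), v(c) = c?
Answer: -1/35013 ≈ -2.8561e-5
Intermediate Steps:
w(y, E) = 24*y (w(y, E) = (4*y)*6 = 24*y)
1/(w(212, -288) - 40101) = 1/(24*212 - 40101) = 1/(5088 - 40101) = 1/(-35013) = -1/35013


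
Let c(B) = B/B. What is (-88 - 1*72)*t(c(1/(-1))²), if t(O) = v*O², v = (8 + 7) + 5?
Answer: -3200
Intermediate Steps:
c(B) = 1
v = 20 (v = 15 + 5 = 20)
t(O) = 20*O²
(-88 - 1*72)*t(c(1/(-1))²) = (-88 - 1*72)*(20*(1²)²) = (-88 - 72)*(20*1²) = -3200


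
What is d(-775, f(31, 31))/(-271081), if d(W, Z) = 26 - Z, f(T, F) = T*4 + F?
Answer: 129/271081 ≈ 0.00047587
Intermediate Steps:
f(T, F) = F + 4*T (f(T, F) = 4*T + F = F + 4*T)
d(-775, f(31, 31))/(-271081) = (26 - (31 + 4*31))/(-271081) = (26 - (31 + 124))*(-1/271081) = (26 - 1*155)*(-1/271081) = (26 - 155)*(-1/271081) = -129*(-1/271081) = 129/271081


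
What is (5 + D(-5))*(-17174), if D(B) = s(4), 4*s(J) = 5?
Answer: -214675/2 ≈ -1.0734e+5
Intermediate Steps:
s(J) = 5/4 (s(J) = (¼)*5 = 5/4)
D(B) = 5/4
(5 + D(-5))*(-17174) = (5 + 5/4)*(-17174) = (25/4)*(-17174) = -214675/2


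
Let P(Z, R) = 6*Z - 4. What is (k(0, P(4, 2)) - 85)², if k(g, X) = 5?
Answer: 6400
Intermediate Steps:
P(Z, R) = -4 + 6*Z
(k(0, P(4, 2)) - 85)² = (5 - 85)² = (-80)² = 6400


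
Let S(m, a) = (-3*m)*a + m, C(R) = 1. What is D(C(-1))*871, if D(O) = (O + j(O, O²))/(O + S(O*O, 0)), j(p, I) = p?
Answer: 871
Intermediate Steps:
S(m, a) = m - 3*a*m (S(m, a) = -3*a*m + m = m - 3*a*m)
D(O) = 2*O/(O + O²) (D(O) = (O + O)/(O + (O*O)*(1 - 3*0)) = (2*O)/(O + O²*(1 + 0)) = (2*O)/(O + O²*1) = (2*O)/(O + O²) = 2*O/(O + O²))
D(C(-1))*871 = (2/(1 + 1))*871 = (2/2)*871 = (2*(½))*871 = 1*871 = 871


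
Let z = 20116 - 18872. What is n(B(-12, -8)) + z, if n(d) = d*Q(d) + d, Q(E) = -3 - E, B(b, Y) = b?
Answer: 1124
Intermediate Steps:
n(d) = d + d*(-3 - d) (n(d) = d*(-3 - d) + d = d + d*(-3 - d))
z = 1244
n(B(-12, -8)) + z = -1*(-12)*(2 - 12) + 1244 = -1*(-12)*(-10) + 1244 = -120 + 1244 = 1124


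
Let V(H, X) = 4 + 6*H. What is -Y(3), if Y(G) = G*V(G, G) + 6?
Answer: -72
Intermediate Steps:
Y(G) = 6 + G*(4 + 6*G) (Y(G) = G*(4 + 6*G) + 6 = 6 + G*(4 + 6*G))
-Y(3) = -(6 + 2*3*(2 + 3*3)) = -(6 + 2*3*(2 + 9)) = -(6 + 2*3*11) = -(6 + 66) = -1*72 = -72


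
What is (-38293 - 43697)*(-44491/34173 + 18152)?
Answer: -5650603263550/3797 ≈ -1.4882e+9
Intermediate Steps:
(-38293 - 43697)*(-44491/34173 + 18152) = -81990*(-44491*1/34173 + 18152) = -81990*(-44491/34173 + 18152) = -81990*620263805/34173 = -5650603263550/3797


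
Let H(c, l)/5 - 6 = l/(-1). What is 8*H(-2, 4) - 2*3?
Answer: 74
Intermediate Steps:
H(c, l) = 30 - 5*l (H(c, l) = 30 + 5*(l/(-1)) = 30 + 5*(l*(-1)) = 30 + 5*(-l) = 30 - 5*l)
8*H(-2, 4) - 2*3 = 8*(30 - 5*4) - 2*3 = 8*(30 - 20) - 6 = 8*10 - 6 = 80 - 6 = 74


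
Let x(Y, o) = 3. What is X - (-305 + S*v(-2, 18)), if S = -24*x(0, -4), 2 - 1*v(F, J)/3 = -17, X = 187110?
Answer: 191519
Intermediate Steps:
v(F, J) = 57 (v(F, J) = 6 - 3*(-17) = 6 + 51 = 57)
S = -72 (S = -24*3 = -72)
X - (-305 + S*v(-2, 18)) = 187110 - (-305 - 72*57) = 187110 - (-305 - 4104) = 187110 - 1*(-4409) = 187110 + 4409 = 191519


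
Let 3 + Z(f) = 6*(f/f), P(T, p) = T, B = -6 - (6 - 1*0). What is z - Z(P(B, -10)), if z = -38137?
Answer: -38140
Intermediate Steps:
B = -12 (B = -6 - (6 + 0) = -6 - 1*6 = -6 - 6 = -12)
Z(f) = 3 (Z(f) = -3 + 6*(f/f) = -3 + 6*1 = -3 + 6 = 3)
z - Z(P(B, -10)) = -38137 - 1*3 = -38137 - 3 = -38140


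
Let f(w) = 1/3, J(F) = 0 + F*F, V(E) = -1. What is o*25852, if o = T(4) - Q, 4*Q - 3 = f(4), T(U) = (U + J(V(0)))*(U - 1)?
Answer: 1098710/3 ≈ 3.6624e+5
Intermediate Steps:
J(F) = F**2 (J(F) = 0 + F**2 = F**2)
T(U) = (1 + U)*(-1 + U) (T(U) = (U + (-1)**2)*(U - 1) = (U + 1)*(-1 + U) = (1 + U)*(-1 + U))
f(w) = 1/3
Q = 5/6 (Q = 3/4 + (1/4)*(1/3) = 3/4 + 1/12 = 5/6 ≈ 0.83333)
o = 85/6 (o = (-1 + 4**2) - 1*5/6 = (-1 + 16) - 5/6 = 15 - 5/6 = 85/6 ≈ 14.167)
o*25852 = (85/6)*25852 = 1098710/3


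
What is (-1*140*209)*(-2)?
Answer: 58520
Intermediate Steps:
(-1*140*209)*(-2) = -140*209*(-2) = -29260*(-2) = 58520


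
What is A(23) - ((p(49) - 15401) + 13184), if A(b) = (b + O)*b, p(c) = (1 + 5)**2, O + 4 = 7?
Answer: 2779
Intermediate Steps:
O = 3 (O = -4 + 7 = 3)
p(c) = 36 (p(c) = 6**2 = 36)
A(b) = b*(3 + b) (A(b) = (b + 3)*b = (3 + b)*b = b*(3 + b))
A(23) - ((p(49) - 15401) + 13184) = 23*(3 + 23) - ((36 - 15401) + 13184) = 23*26 - (-15365 + 13184) = 598 - 1*(-2181) = 598 + 2181 = 2779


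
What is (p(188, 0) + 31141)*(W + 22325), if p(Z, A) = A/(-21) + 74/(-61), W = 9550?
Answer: 60547423125/61 ≈ 9.9258e+8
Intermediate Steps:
p(Z, A) = -74/61 - A/21 (p(Z, A) = A*(-1/21) + 74*(-1/61) = -A/21 - 74/61 = -74/61 - A/21)
(p(188, 0) + 31141)*(W + 22325) = ((-74/61 - 1/21*0) + 31141)*(9550 + 22325) = ((-74/61 + 0) + 31141)*31875 = (-74/61 + 31141)*31875 = (1899527/61)*31875 = 60547423125/61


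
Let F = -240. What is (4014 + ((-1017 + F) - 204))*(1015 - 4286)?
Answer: -8350863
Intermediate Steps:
(4014 + ((-1017 + F) - 204))*(1015 - 4286) = (4014 + ((-1017 - 240) - 204))*(1015 - 4286) = (4014 + (-1257 - 204))*(-3271) = (4014 - 1461)*(-3271) = 2553*(-3271) = -8350863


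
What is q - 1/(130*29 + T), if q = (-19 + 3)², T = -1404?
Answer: 605695/2366 ≈ 256.00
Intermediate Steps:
q = 256 (q = (-16)² = 256)
q - 1/(130*29 + T) = 256 - 1/(130*29 - 1404) = 256 - 1/(3770 - 1404) = 256 - 1/2366 = 605695/2366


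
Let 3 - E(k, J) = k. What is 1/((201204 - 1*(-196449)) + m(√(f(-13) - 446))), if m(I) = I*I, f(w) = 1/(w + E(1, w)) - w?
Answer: 11/4369419 ≈ 2.5175e-6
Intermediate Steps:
E(k, J) = 3 - k
f(w) = 1/(2 + w) - w (f(w) = 1/(w + (3 - 1*1)) - w = 1/(w + (3 - 1)) - w = 1/(w + 2) - w = 1/(2 + w) - w)
m(I) = I²
1/((201204 - 1*(-196449)) + m(√(f(-13) - 446))) = 1/((201204 - 1*(-196449)) + (√((1 - 1*(-13)² - 2*(-13))/(2 - 13) - 446))²) = 1/((201204 + 196449) + (√((1 - 1*169 + 26)/(-11) - 446))²) = 1/(397653 + (√(-(1 - 169 + 26)/11 - 446))²) = 1/(397653 + (√(-1/11*(-142) - 446))²) = 1/(397653 + (√(142/11 - 446))²) = 1/(397653 + (√(-4764/11))²) = 1/(397653 + (2*I*√13101/11)²) = 1/(397653 - 4764/11) = 1/(4369419/11) = 11/4369419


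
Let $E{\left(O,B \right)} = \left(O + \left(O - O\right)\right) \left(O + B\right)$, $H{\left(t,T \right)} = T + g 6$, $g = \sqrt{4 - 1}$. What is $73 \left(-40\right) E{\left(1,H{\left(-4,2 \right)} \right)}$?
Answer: $-8760 - 17520 \sqrt{3} \approx -39106.0$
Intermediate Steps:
$g = \sqrt{3} \approx 1.732$
$H{\left(t,T \right)} = T + 6 \sqrt{3}$ ($H{\left(t,T \right)} = T + \sqrt{3} \cdot 6 = T + 6 \sqrt{3}$)
$E{\left(O,B \right)} = O \left(B + O\right)$ ($E{\left(O,B \right)} = \left(O + 0\right) \left(B + O\right) = O \left(B + O\right)$)
$73 \left(-40\right) E{\left(1,H{\left(-4,2 \right)} \right)} = 73 \left(-40\right) 1 \left(\left(2 + 6 \sqrt{3}\right) + 1\right) = - 2920 \cdot 1 \left(3 + 6 \sqrt{3}\right) = - 2920 \left(3 + 6 \sqrt{3}\right) = -8760 - 17520 \sqrt{3}$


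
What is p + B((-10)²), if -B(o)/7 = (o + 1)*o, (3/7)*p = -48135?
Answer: -183015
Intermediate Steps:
p = -112315 (p = (7/3)*(-48135) = -112315)
B(o) = -7*o*(1 + o) (B(o) = -7*(o + 1)*o = -7*(1 + o)*o = -7*o*(1 + o))
p + B((-10)²) = -112315 - 7*(-10)²*(1 + (-10)²) = -112315 - 7*100*(1 + 100) = -112315 - 7*100*101 = -112315 - 70700 = -183015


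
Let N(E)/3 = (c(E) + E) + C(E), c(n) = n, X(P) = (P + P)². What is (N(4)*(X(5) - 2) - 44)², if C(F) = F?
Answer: 12138256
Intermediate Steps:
X(P) = 4*P² (X(P) = (2*P)² = 4*P²)
N(E) = 9*E (N(E) = 3*((E + E) + E) = 3*(2*E + E) = 3*(3*E) = 9*E)
(N(4)*(X(5) - 2) - 44)² = ((9*4)*(4*5² - 2) - 44)² = (36*(4*25 - 2) - 44)² = (36*(100 - 2) - 44)² = (36*98 - 44)² = (3528 - 44)² = 3484² = 12138256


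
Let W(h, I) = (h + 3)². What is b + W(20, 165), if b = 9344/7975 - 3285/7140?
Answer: 2010838119/3796100 ≈ 529.71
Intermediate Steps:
W(h, I) = (3 + h)²
b = 2701219/3796100 (b = 9344*(1/7975) - 3285*1/7140 = 9344/7975 - 219/476 = 2701219/3796100 ≈ 0.71158)
b + W(20, 165) = 2701219/3796100 + (3 + 20)² = 2701219/3796100 + 23² = 2701219/3796100 + 529 = 2010838119/3796100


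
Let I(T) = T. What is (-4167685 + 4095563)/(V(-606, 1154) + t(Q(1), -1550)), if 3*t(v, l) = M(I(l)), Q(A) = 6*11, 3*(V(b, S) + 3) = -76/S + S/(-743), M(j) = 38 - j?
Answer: -92758484226/676240577 ≈ -137.17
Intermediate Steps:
V(b, S) = -3 - 76/(3*S) - S/2229 (V(b, S) = -3 + (-76/S + S/(-743))/3 = -3 + (-76/S + S*(-1/743))/3 = -3 + (-76/S - S/743)/3 = -3 + (-76/(3*S) - S/2229) = -3 - 76/(3*S) - S/2229)
Q(A) = 66
t(v, l) = 38/3 - l/3 (t(v, l) = (38 - l)/3 = 38/3 - l/3)
(-4167685 + 4095563)/(V(-606, 1154) + t(Q(1), -1550)) = (-4167685 + 4095563)/((1/2229)*(-56468 - 1*1154*(6687 + 1154))/1154 + (38/3 - 1/3*(-1550))) = -72122/((1/2229)*(1/1154)*(-56468 - 1*1154*7841) + (38/3 + 1550/3)) = -72122/((1/2229)*(1/1154)*(-56468 - 9048514) + 1588/3) = -72122/((1/2229)*(1/1154)*(-9104982) + 1588/3) = -72122/(-1517497/428711 + 1588/3) = -72122/676240577/1286133 = -72122*1286133/676240577 = -92758484226/676240577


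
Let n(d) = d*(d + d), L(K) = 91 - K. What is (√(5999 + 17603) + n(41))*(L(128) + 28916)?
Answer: 97091198 + 28879*√23602 ≈ 1.0153e+8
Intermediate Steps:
n(d) = 2*d² (n(d) = d*(2*d) = 2*d²)
(√(5999 + 17603) + n(41))*(L(128) + 28916) = (√(5999 + 17603) + 2*41²)*((91 - 1*128) + 28916) = (√23602 + 2*1681)*((91 - 128) + 28916) = (√23602 + 3362)*(-37 + 28916) = (3362 + √23602)*28879 = 97091198 + 28879*√23602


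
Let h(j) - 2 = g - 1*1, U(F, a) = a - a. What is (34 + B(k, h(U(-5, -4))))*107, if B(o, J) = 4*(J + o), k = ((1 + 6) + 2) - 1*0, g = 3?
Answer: 9202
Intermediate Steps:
U(F, a) = 0
h(j) = 4 (h(j) = 2 + (3 - 1*1) = 2 + (3 - 1) = 2 + 2 = 4)
k = 9 (k = (7 + 2) + 0 = 9 + 0 = 9)
B(o, J) = 4*J + 4*o
(34 + B(k, h(U(-5, -4))))*107 = (34 + (4*4 + 4*9))*107 = (34 + (16 + 36))*107 = (34 + 52)*107 = 86*107 = 9202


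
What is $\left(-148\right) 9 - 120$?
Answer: $-1452$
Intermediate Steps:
$\left(-148\right) 9 - 120 = -1332 - 120 = -1452$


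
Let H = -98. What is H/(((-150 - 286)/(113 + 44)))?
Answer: 7693/218 ≈ 35.289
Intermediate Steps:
H/(((-150 - 286)/(113 + 44))) = -98*(113 + 44)/(-150 - 286) = -98/((-436/157)) = -98/((-436*1/157)) = -98/(-436/157) = -98*(-157/436) = 7693/218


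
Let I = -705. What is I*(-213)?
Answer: 150165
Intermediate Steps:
I*(-213) = -705*(-213) = 150165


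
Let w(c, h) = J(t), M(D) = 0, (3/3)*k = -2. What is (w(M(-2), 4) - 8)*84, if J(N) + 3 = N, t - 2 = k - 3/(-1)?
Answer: -672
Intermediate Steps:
k = -2
t = 3 (t = 2 + (-2 - 3/(-1)) = 2 + (-2 - 3*(-1)) = 2 + (-2 + 3) = 2 + 1 = 3)
J(N) = -3 + N
w(c, h) = 0 (w(c, h) = -3 + 3 = 0)
(w(M(-2), 4) - 8)*84 = (0 - 8)*84 = -8*84 = -672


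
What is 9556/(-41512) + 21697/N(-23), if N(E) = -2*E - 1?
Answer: 225063961/467010 ≈ 481.93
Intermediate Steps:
N(E) = -1 - 2*E
9556/(-41512) + 21697/N(-23) = 9556/(-41512) + 21697/(-1 - 2*(-23)) = 9556*(-1/41512) + 21697/(-1 + 46) = -2389/10378 + 21697/45 = 225063961/467010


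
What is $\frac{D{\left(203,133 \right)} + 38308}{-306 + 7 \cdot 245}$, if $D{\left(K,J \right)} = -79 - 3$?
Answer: $\frac{38226}{1409} \approx 27.13$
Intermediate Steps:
$D{\left(K,J \right)} = -82$ ($D{\left(K,J \right)} = -79 - 3 = -82$)
$\frac{D{\left(203,133 \right)} + 38308}{-306 + 7 \cdot 245} = \frac{-82 + 38308}{-306 + 7 \cdot 245} = \frac{38226}{-306 + 1715} = \frac{38226}{1409}$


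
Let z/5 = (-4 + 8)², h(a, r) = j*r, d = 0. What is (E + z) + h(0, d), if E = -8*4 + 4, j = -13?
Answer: 52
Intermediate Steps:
h(a, r) = -13*r
E = -28 (E = -32 + 4 = -28)
z = 80 (z = 5*(-4 + 8)² = 5*4² = 5*16 = 80)
(E + z) + h(0, d) = (-28 + 80) - 13*0 = 52 + 0 = 52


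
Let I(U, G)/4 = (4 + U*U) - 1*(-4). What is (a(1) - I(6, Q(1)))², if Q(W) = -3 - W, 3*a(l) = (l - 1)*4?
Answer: 30976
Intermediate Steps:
a(l) = -4/3 + 4*l/3 (a(l) = ((l - 1)*4)/3 = ((-1 + l)*4)/3 = (-4 + 4*l)/3 = -4/3 + 4*l/3)
I(U, G) = 32 + 4*U² (I(U, G) = 4*((4 + U*U) - 1*(-4)) = 4*((4 + U²) + 4) = 4*(8 + U²) = 32 + 4*U²)
(a(1) - I(6, Q(1)))² = ((-4/3 + (4/3)*1) - (32 + 4*6²))² = ((-4/3 + 4/3) - (32 + 4*36))² = (0 - (32 + 144))² = (0 - 1*176)² = (0 - 176)² = (-176)² = 30976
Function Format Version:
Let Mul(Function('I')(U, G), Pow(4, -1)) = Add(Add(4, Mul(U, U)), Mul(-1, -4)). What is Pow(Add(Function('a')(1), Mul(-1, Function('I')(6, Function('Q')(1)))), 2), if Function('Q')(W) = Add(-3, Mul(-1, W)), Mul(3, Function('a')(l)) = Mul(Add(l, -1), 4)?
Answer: 30976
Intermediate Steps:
Function('a')(l) = Add(Rational(-4, 3), Mul(Rational(4, 3), l)) (Function('a')(l) = Mul(Rational(1, 3), Mul(Add(l, -1), 4)) = Mul(Rational(1, 3), Mul(Add(-1, l), 4)) = Mul(Rational(1, 3), Add(-4, Mul(4, l))) = Add(Rational(-4, 3), Mul(Rational(4, 3), l)))
Function('I')(U, G) = Add(32, Mul(4, Pow(U, 2))) (Function('I')(U, G) = Mul(4, Add(Add(4, Mul(U, U)), Mul(-1, -4))) = Mul(4, Add(Add(4, Pow(U, 2)), 4)) = Mul(4, Add(8, Pow(U, 2))) = Add(32, Mul(4, Pow(U, 2))))
Pow(Add(Function('a')(1), Mul(-1, Function('I')(6, Function('Q')(1)))), 2) = Pow(Add(Add(Rational(-4, 3), Mul(Rational(4, 3), 1)), Mul(-1, Add(32, Mul(4, Pow(6, 2))))), 2) = Pow(Add(Add(Rational(-4, 3), Rational(4, 3)), Mul(-1, Add(32, Mul(4, 36)))), 2) = Pow(Add(0, Mul(-1, Add(32, 144))), 2) = Pow(Add(0, Mul(-1, 176)), 2) = Pow(Add(0, -176), 2) = Pow(-176, 2) = 30976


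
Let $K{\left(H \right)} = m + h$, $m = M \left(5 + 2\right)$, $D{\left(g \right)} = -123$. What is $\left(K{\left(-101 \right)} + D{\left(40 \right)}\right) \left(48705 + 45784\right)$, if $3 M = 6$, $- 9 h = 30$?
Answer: $- \frac{31842793}{3} \approx -1.0614 \cdot 10^{7}$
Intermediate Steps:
$h = - \frac{10}{3}$ ($h = \left(- \frac{1}{9}\right) 30 = - \frac{10}{3} \approx -3.3333$)
$M = 2$ ($M = \frac{1}{3} \cdot 6 = 2$)
$m = 14$ ($m = 2 \left(5 + 2\right) = 2 \cdot 7 = 14$)
$K{\left(H \right)} = \frac{32}{3}$ ($K{\left(H \right)} = 14 - \frac{10}{3} = \frac{32}{3}$)
$\left(K{\left(-101 \right)} + D{\left(40 \right)}\right) \left(48705 + 45784\right) = \left(\frac{32}{3} - 123\right) \left(48705 + 45784\right) = \left(- \frac{337}{3}\right) 94489 = - \frac{31842793}{3}$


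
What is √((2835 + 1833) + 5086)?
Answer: √9754 ≈ 98.762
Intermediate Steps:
√((2835 + 1833) + 5086) = √(4668 + 5086) = √9754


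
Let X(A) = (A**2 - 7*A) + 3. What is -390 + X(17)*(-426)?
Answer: -74088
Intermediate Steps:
X(A) = 3 + A**2 - 7*A
-390 + X(17)*(-426) = -390 + (3 + 17**2 - 7*17)*(-426) = -390 + (3 + 289 - 119)*(-426) = -390 + 173*(-426) = -390 - 73698 = -74088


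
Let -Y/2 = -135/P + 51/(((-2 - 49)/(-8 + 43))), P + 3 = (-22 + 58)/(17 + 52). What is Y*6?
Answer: -4440/19 ≈ -233.68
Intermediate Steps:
P = -57/23 (P = -3 + (-22 + 58)/(17 + 52) = -3 + 36/69 = -3 + 36*(1/69) = -3 + 12/23 = -57/23 ≈ -2.4783)
Y = -740/19 (Y = -2*(-135/(-57/23) + 51/(((-2 - 49)/(-8 + 43)))) = -2*(-135*(-23/57) + 51/((-51/35))) = -2*(1035/19 + 51/((-51*1/35))) = -2*(1035/19 + 51/(-51/35)) = -2*(1035/19 + 51*(-35/51)) = -2*(1035/19 - 35) = -2*370/19 = -740/19 ≈ -38.947)
Y*6 = -740/19*6 = -4440/19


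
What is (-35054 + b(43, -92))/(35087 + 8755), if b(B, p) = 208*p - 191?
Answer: -18127/14614 ≈ -1.2404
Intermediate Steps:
b(B, p) = -191 + 208*p
(-35054 + b(43, -92))/(35087 + 8755) = (-35054 + (-191 + 208*(-92)))/(35087 + 8755) = (-35054 + (-191 - 19136))/43842 = (-35054 - 19327)*(1/43842) = -54381*1/43842 = -18127/14614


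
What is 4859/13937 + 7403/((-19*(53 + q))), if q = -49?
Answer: -102806327/1059212 ≈ -97.059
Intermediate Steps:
4859/13937 + 7403/((-19*(53 + q))) = 4859/13937 + 7403/((-19*(53 - 49))) = 4859*(1/13937) + 7403/((-19*4)) = 4859/13937 + 7403/(-76) = 4859/13937 + 7403*(-1/76) = 4859/13937 - 7403/76 = -102806327/1059212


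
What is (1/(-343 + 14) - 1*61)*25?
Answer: -501750/329 ≈ -1525.1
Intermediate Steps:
(1/(-343 + 14) - 1*61)*25 = (1/(-329) - 61)*25 = (-1/329 - 61)*25 = -20070/329*25 = -501750/329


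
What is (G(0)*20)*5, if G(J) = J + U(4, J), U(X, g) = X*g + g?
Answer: 0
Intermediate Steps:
U(X, g) = g + X*g
G(J) = 6*J (G(J) = J + J*(1 + 4) = J + J*5 = J + 5*J = 6*J)
(G(0)*20)*5 = ((6*0)*20)*5 = (0*20)*5 = 0*5 = 0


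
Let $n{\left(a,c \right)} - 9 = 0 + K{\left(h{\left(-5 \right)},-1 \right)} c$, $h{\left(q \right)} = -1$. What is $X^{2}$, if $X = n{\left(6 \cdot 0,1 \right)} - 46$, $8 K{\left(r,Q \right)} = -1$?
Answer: $\frac{88209}{64} \approx 1378.3$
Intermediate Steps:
$K{\left(r,Q \right)} = - \frac{1}{8}$ ($K{\left(r,Q \right)} = \frac{1}{8} \left(-1\right) = - \frac{1}{8}$)
$n{\left(a,c \right)} = 9 - \frac{c}{8}$ ($n{\left(a,c \right)} = 9 + \left(0 - \frac{c}{8}\right) = 9 - \frac{c}{8}$)
$X = - \frac{297}{8}$ ($X = \left(9 - \frac{1}{8}\right) - 46 = \frac{71}{8} - 46 = - \frac{297}{8} \approx -37.125$)
$X^{2} = \left(- \frac{297}{8}\right)^{2} = \frac{88209}{64}$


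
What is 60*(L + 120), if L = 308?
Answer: 25680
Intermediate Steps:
60*(L + 120) = 60*(308 + 120) = 60*428 = 25680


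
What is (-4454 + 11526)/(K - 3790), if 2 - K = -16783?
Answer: 7072/12995 ≈ 0.54421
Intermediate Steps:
K = 16785 (K = 2 - 1*(-16783) = 2 + 16783 = 16785)
(-4454 + 11526)/(K - 3790) = (-4454 + 11526)/(16785 - 3790) = 7072/12995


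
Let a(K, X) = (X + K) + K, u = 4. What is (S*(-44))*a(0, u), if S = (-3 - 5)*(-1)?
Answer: -1408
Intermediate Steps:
S = 8 (S = -8*(-1) = 8)
a(K, X) = X + 2*K (a(K, X) = (K + X) + K = X + 2*K)
(S*(-44))*a(0, u) = (8*(-44))*(4 + 2*0) = -352*(4 + 0) = -352*4 = -1408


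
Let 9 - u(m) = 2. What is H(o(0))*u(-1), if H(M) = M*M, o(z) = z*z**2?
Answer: 0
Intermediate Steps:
u(m) = 7 (u(m) = 9 - 1*2 = 9 - 2 = 7)
o(z) = z**3
H(M) = M**2
H(o(0))*u(-1) = (0**3)**2*7 = 0**2*7 = 0*7 = 0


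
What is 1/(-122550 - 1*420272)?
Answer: -1/542822 ≈ -1.8422e-6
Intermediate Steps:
1/(-122550 - 1*420272) = 1/(-122550 - 420272) = 1/(-542822) = -1/542822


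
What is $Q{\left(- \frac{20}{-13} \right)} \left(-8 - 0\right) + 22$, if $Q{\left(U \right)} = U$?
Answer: $\frac{126}{13} \approx 9.6923$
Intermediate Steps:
$Q{\left(- \frac{20}{-13} \right)} \left(-8 - 0\right) + 22 = - \frac{20}{-13} \left(-8 - 0\right) + 22 = \left(-20\right) \left(- \frac{1}{13}\right) \left(-8 + 0\right) + 22 = \frac{20}{13} \left(-8\right) + 22 = - \frac{160}{13} + 22 = \frac{126}{13}$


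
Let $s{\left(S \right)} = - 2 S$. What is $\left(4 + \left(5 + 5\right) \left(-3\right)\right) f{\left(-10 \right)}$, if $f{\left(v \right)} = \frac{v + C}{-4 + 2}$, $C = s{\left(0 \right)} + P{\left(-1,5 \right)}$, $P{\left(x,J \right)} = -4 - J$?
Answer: $-247$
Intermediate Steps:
$C = -9$ ($C = \left(-2\right) 0 - 9 = 0 - 9 = -9$)
$f{\left(v \right)} = \frac{9}{2} - \frac{v}{2}$ ($f{\left(v \right)} = \frac{v - 9}{-4 + 2} = \frac{-9 + v}{-2} = \left(-9 + v\right) \left(- \frac{1}{2}\right) = \frac{9}{2} - \frac{v}{2}$)
$\left(4 + \left(5 + 5\right) \left(-3\right)\right) f{\left(-10 \right)} = \left(4 + \left(5 + 5\right) \left(-3\right)\right) \left(\frac{9}{2} - -5\right) = \left(4 + 10 \left(-3\right)\right) \left(\frac{9}{2} + 5\right) = \left(4 - 30\right) \frac{19}{2} = \left(-26\right) \frac{19}{2} = -247$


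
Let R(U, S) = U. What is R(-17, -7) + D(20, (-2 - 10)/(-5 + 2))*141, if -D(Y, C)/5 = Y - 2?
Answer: -12707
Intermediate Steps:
D(Y, C) = 10 - 5*Y (D(Y, C) = -5*(Y - 2) = -5*(-2 + Y) = 10 - 5*Y)
R(-17, -7) + D(20, (-2 - 10)/(-5 + 2))*141 = -17 + (10 - 5*20)*141 = -17 + (10 - 100)*141 = -17 - 90*141 = -17 - 12690 = -12707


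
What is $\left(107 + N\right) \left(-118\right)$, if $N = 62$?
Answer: $-19942$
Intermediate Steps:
$\left(107 + N\right) \left(-118\right) = \left(107 + 62\right) \left(-118\right) = 169 \left(-118\right) = -19942$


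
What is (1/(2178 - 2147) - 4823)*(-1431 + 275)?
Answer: 172835872/31 ≈ 5.5754e+6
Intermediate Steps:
(1/(2178 - 2147) - 4823)*(-1431 + 275) = (1/31 - 4823)*(-1156) = -149512/31*(-1156) = 172835872/31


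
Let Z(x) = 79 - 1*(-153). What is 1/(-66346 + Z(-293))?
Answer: -1/66114 ≈ -1.5125e-5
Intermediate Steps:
Z(x) = 232 (Z(x) = 79 + 153 = 232)
1/(-66346 + Z(-293)) = 1/(-66346 + 232) = 1/(-66114) = -1/66114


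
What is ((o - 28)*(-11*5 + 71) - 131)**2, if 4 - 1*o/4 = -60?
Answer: 12369289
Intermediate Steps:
o = 256 (o = 16 - 4*(-60) = 16 + 240 = 256)
((o - 28)*(-11*5 + 71) - 131)**2 = ((256 - 28)*(-11*5 + 71) - 131)**2 = (228*(-55 + 71) - 131)**2 = (228*16 - 131)**2 = (3648 - 131)**2 = 3517**2 = 12369289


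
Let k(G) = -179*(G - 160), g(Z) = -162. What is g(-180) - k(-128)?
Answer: -51714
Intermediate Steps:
k(G) = 28640 - 179*G (k(G) = -179*(-160 + G) = 28640 - 179*G)
g(-180) - k(-128) = -162 - (28640 - 179*(-128)) = -162 - (28640 + 22912) = -162 - 1*51552 = -162 - 51552 = -51714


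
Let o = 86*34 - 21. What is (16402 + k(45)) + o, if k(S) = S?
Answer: 19350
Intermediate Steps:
o = 2903 (o = 2924 - 21 = 2903)
(16402 + k(45)) + o = (16402 + 45) + 2903 = 16447 + 2903 = 19350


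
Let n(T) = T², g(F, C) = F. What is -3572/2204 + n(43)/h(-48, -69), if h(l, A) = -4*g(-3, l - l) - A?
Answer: 49814/2349 ≈ 21.206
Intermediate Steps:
h(l, A) = 12 - A (h(l, A) = -4*(-3) - A = 12 - A)
-3572/2204 + n(43)/h(-48, -69) = -3572/2204 + 43²/(12 - 1*(-69)) = -3572*1/2204 + 1849/(12 + 69) = -47/29 + 1849/81 = 49814/2349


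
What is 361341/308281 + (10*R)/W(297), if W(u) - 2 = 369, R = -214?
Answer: -525663829/114372251 ≈ -4.5961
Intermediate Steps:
W(u) = 371 (W(u) = 2 + 369 = 371)
361341/308281 + (10*R)/W(297) = 361341/308281 + (10*(-214))/371 = 361341*(1/308281) - 2140*1/371 = 361341/308281 - 2140/371 = -525663829/114372251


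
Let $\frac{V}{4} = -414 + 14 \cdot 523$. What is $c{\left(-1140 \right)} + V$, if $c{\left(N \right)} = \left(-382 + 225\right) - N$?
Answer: $28615$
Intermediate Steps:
$c{\left(N \right)} = -157 - N$
$V = 27632$ ($V = 4 \left(-414 + 14 \cdot 523\right) = 4 \left(-414 + 7322\right) = 4 \cdot 6908 = 27632$)
$c{\left(-1140 \right)} + V = \left(-157 - -1140\right) + 27632 = \left(-157 + 1140\right) + 27632 = 983 + 27632 = 28615$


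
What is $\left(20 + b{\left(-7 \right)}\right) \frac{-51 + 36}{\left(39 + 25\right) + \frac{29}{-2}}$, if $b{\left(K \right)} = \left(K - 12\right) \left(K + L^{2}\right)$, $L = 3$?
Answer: $\frac{60}{11} \approx 5.4545$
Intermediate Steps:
$b{\left(K \right)} = \left(-12 + K\right) \left(9 + K\right)$ ($b{\left(K \right)} = \left(K - 12\right) \left(K + 3^{2}\right) = \left(-12 + K\right) \left(K + 9\right) = \left(-12 + K\right) \left(9 + K\right)$)
$\left(20 + b{\left(-7 \right)}\right) \frac{-51 + 36}{\left(39 + 25\right) + \frac{29}{-2}} = \left(20 - \left(87 - 49\right)\right) \frac{-51 + 36}{\left(39 + 25\right) + \frac{29}{-2}} = \left(20 + \left(-108 + 49 + 21\right)\right) \left(- \frac{15}{64 + 29 \left(- \frac{1}{2}\right)}\right) = \left(20 - 38\right) \left(- \frac{15}{64 - \frac{29}{2}}\right) = - 18 \left(- \frac{15}{\frac{99}{2}}\right) = - 18 \left(\left(-15\right) \frac{2}{99}\right) = \left(-18\right) \left(- \frac{10}{33}\right) = \frac{60}{11}$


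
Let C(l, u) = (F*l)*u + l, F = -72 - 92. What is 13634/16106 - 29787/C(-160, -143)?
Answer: 25820530871/30218721440 ≈ 0.85445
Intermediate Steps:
F = -164
C(l, u) = l - 164*l*u (C(l, u) = (-164*l)*u + l = -164*l*u + l = l - 164*l*u)
13634/16106 - 29787/C(-160, -143) = 13634/16106 - 29787*(-1/(160*(1 - 164*(-143)))) = 13634*(1/16106) - 29787*(-1/(160*(1 + 23452))) = 6817/8053 - 29787/((-160*23453)) = 6817/8053 - 29787/(-3752480) = 6817/8053 - 29787*(-1/3752480) = 6817/8053 + 29787/3752480 = 25820530871/30218721440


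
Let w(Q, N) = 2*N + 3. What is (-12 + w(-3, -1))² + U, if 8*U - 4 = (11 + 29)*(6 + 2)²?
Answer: 883/2 ≈ 441.50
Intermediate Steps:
w(Q, N) = 3 + 2*N
U = 641/2 (U = ½ + ((11 + 29)*(6 + 2)²)/8 = ½ + (40*8²)/8 = ½ + (40*64)/8 = ½ + (⅛)*2560 = ½ + 320 = 641/2 ≈ 320.50)
(-12 + w(-3, -1))² + U = (-12 + (3 + 2*(-1)))² + 641/2 = (-12 + (3 - 2))² + 641/2 = (-12 + 1)² + 641/2 = (-11)² + 641/2 = 121 + 641/2 = 883/2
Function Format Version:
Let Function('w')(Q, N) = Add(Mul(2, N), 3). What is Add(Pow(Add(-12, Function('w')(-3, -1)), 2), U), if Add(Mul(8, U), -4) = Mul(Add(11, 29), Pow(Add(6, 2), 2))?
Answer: Rational(883, 2) ≈ 441.50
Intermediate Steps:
Function('w')(Q, N) = Add(3, Mul(2, N))
U = Rational(641, 2) (U = Add(Rational(1, 2), Mul(Rational(1, 8), Mul(Add(11, 29), Pow(Add(6, 2), 2)))) = Add(Rational(1, 2), Mul(Rational(1, 8), Mul(40, Pow(8, 2)))) = Add(Rational(1, 2), Mul(Rational(1, 8), Mul(40, 64))) = Add(Rational(1, 2), Mul(Rational(1, 8), 2560)) = Add(Rational(1, 2), 320) = Rational(641, 2) ≈ 320.50)
Add(Pow(Add(-12, Function('w')(-3, -1)), 2), U) = Add(Pow(Add(-12, Add(3, Mul(2, -1))), 2), Rational(641, 2)) = Add(Pow(Add(-12, Add(3, -2)), 2), Rational(641, 2)) = Add(Pow(Add(-12, 1), 2), Rational(641, 2)) = Add(Pow(-11, 2), Rational(641, 2)) = Add(121, Rational(641, 2)) = Rational(883, 2)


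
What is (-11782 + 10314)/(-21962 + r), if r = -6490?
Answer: 367/7113 ≈ 0.051596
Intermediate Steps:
(-11782 + 10314)/(-21962 + r) = (-11782 + 10314)/(-21962 - 6490) = -1468/(-28452) = -1468*(-1/28452) = 367/7113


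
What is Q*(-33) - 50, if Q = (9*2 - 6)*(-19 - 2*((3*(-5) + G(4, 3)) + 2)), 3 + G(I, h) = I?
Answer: -2030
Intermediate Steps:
G(I, h) = -3 + I
Q = 60 (Q = (9*2 - 6)*(-19 - 2*((3*(-5) + (-3 + 4)) + 2)) = (18 - 6)*(-19 - 2*((-15 + 1) + 2)) = 12*(-19 - 2*(-14 + 2)) = 12*(-19 - 2*(-12)) = 12*(-19 + 24) = 12*5 = 60)
Q*(-33) - 50 = 60*(-33) - 50 = -1980 - 50 = -2030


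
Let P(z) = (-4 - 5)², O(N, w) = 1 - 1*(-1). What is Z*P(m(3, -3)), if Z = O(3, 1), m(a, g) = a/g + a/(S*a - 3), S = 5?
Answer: 162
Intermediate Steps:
O(N, w) = 2 (O(N, w) = 1 + 1 = 2)
m(a, g) = a/g + a/(-3 + 5*a) (m(a, g) = a/g + a/(5*a - 3) = a/g + a/(-3 + 5*a))
Z = 2
P(z) = 81 (P(z) = (-9)² = 81)
Z*P(m(3, -3)) = 2*81 = 162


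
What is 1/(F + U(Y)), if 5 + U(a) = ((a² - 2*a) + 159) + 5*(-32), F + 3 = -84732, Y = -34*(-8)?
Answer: -1/11301 ≈ -8.8488e-5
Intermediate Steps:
Y = 272
F = -84735 (F = -3 - 84732 = -84735)
U(a) = -6 + a² - 2*a (U(a) = -5 + (((a² - 2*a) + 159) + 5*(-32)) = -5 + ((159 + a² - 2*a) - 160) = -5 + (-1 + a² - 2*a) = -6 + a² - 2*a)
1/(F + U(Y)) = 1/(-84735 + (-6 + 272² - 2*272)) = 1/(-84735 + (-6 + 73984 - 544)) = 1/(-84735 + 73434) = 1/(-11301) = -1/11301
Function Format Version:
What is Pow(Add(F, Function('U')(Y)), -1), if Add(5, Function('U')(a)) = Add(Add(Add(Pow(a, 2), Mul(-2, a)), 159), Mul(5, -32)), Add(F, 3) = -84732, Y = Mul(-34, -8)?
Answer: Rational(-1, 11301) ≈ -8.8488e-5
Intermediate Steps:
Y = 272
F = -84735 (F = Add(-3, -84732) = -84735)
Function('U')(a) = Add(-6, Pow(a, 2), Mul(-2, a)) (Function('U')(a) = Add(-5, Add(Add(Add(Pow(a, 2), Mul(-2, a)), 159), Mul(5, -32))) = Add(-5, Add(Add(159, Pow(a, 2), Mul(-2, a)), -160)) = Add(-5, Add(-1, Pow(a, 2), Mul(-2, a))) = Add(-6, Pow(a, 2), Mul(-2, a)))
Pow(Add(F, Function('U')(Y)), -1) = Pow(Add(-84735, Add(-6, Pow(272, 2), Mul(-2, 272))), -1) = Pow(Add(-84735, Add(-6, 73984, -544)), -1) = Pow(Add(-84735, 73434), -1) = Pow(-11301, -1) = Rational(-1, 11301)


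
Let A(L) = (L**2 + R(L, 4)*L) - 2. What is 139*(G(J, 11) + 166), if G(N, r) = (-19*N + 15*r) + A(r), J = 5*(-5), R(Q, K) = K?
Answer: 134691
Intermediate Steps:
J = -25
A(L) = -2 + L**2 + 4*L (A(L) = (L**2 + 4*L) - 2 = -2 + L**2 + 4*L)
G(N, r) = -2 + r**2 - 19*N + 19*r (G(N, r) = (-19*N + 15*r) + (-2 + r**2 + 4*r) = -2 + r**2 - 19*N + 19*r)
139*(G(J, 11) + 166) = 139*((-2 + 11**2 - 19*(-25) + 19*11) + 166) = 139*((-2 + 121 + 475 + 209) + 166) = 139*(803 + 166) = 139*969 = 134691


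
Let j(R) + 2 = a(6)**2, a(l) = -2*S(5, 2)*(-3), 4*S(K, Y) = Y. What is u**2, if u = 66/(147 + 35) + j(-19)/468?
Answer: 1530169/10732176 ≈ 0.14258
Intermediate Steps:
S(K, Y) = Y/4
a(l) = 3 (a(l) = -2/2*(-3) = -2*1/2*(-3) = -1*(-3) = 3)
j(R) = 7 (j(R) = -2 + 3**2 = -2 + 9 = 7)
u = 1237/3276 (u = 66/(147 + 35) + 7/468 = 66/182 + 7*(1/468) = 66*(1/182) + 7/468 = 33/91 + 7/468 = 1237/3276 ≈ 0.37759)
u**2 = (1237/3276)**2 = 1530169/10732176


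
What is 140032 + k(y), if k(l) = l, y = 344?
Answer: 140376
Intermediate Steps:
140032 + k(y) = 140032 + 344 = 140376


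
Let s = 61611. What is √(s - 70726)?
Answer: I*√9115 ≈ 95.473*I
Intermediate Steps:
√(s - 70726) = √(61611 - 70726) = √(-9115) = I*√9115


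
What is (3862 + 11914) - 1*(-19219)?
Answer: 34995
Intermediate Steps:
(3862 + 11914) - 1*(-19219) = 15776 + 19219 = 34995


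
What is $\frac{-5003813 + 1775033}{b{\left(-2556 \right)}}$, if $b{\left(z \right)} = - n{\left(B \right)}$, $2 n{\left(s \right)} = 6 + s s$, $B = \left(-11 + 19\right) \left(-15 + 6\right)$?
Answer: $\frac{215252}{173} \approx 1244.2$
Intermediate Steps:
$B = -72$ ($B = 8 \left(-9\right) = -72$)
$n{\left(s \right)} = 3 + \frac{s^{2}}{2}$ ($n{\left(s \right)} = \frac{6 + s s}{2} = \frac{6 + s^{2}}{2} = 3 + \frac{s^{2}}{2}$)
$b{\left(z \right)} = -2595$ ($b{\left(z \right)} = - (3 + \frac{\left(-72\right)^{2}}{2}) = - (3 + \frac{1}{2} \cdot 5184) = - (3 + 2592) = \left(-1\right) 2595 = -2595$)
$\frac{-5003813 + 1775033}{b{\left(-2556 \right)}} = \frac{-5003813 + 1775033}{-2595} = \left(-3228780\right) \left(- \frac{1}{2595}\right) = \frac{215252}{173}$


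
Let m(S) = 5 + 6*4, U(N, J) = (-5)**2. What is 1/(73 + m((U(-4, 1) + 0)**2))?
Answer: 1/102 ≈ 0.0098039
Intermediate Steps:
U(N, J) = 25
m(S) = 29 (m(S) = 5 + 24 = 29)
1/(73 + m((U(-4, 1) + 0)**2)) = 1/(73 + 29) = 1/102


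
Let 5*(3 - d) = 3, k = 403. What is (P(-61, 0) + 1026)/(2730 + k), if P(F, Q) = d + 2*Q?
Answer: 5142/15665 ≈ 0.32825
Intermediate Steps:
d = 12/5 (d = 3 - ⅕*3 = 3 - ⅗ = 12/5 ≈ 2.4000)
P(F, Q) = 12/5 + 2*Q
(P(-61, 0) + 1026)/(2730 + k) = ((12/5 + 2*0) + 1026)/(2730 + 403) = ((12/5 + 0) + 1026)/3133 = (12/5 + 1026)*(1/3133) = (5142/5)*(1/3133) = 5142/15665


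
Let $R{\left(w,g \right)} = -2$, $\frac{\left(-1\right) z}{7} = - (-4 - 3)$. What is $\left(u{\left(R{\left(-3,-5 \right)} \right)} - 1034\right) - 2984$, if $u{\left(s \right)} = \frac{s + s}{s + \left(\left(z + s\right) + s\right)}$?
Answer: $- \frac{220986}{55} \approx -4017.9$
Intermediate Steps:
$z = -49$ ($z = - 7 \left(- (-4 - 3)\right) = - 7 \left(\left(-1\right) \left(-7\right)\right) = \left(-7\right) 7 = -49$)
$u{\left(s \right)} = \frac{2 s}{-49 + 3 s}$ ($u{\left(s \right)} = \frac{s + s}{s + \left(\left(-49 + s\right) + s\right)} = \frac{2 s}{s + \left(-49 + 2 s\right)} = \frac{2 s}{-49 + 3 s}$)
$\left(u{\left(R{\left(-3,-5 \right)} \right)} - 1034\right) - 2984 = \left(2 \left(-2\right) \frac{1}{-49 + 3 \left(-2\right)} - 1034\right) - 2984 = \left(2 \left(-2\right) \frac{1}{-49 - 6} - 1034\right) - 2984 = \left(2 \left(-2\right) \frac{1}{-55} - 1034\right) - 2984 = \left(2 \left(-2\right) \left(- \frac{1}{55}\right) - 1034\right) - 2984 = \left(\frac{4}{55} - 1034\right) - 2984 = - \frac{56866}{55} - 2984 = - \frac{220986}{55}$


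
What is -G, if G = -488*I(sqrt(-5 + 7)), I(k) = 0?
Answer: 0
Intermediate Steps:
G = 0 (G = -488*0 = 0)
-G = -1*0 = 0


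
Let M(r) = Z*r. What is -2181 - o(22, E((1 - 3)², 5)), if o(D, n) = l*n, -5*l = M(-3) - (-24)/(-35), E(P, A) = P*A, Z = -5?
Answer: -74331/35 ≈ -2123.7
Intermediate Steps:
E(P, A) = A*P
M(r) = -5*r
l = -501/175 (l = -(-5*(-3) - (-24)/(-35))/5 = -(15 - (-24)*(-1)/35)/5 = -(15 - 1*24/35)/5 = -(15 - 24/35)/5 = -⅕*501/35 = -501/175 ≈ -2.8629)
o(D, n) = -501*n/175
-2181 - o(22, E((1 - 3)², 5)) = -2181 - (-501)*5*(1 - 3)²/175 = -2181 - (-501)*5*(-2)²/175 = -2181 - (-501)*5*4/175 = -2181 - (-501)*20/175 = -2181 - 1*(-2004/35) = -2181 + 2004/35 = -74331/35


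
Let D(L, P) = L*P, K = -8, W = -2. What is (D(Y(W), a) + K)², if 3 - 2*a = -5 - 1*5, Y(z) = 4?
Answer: 324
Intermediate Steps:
a = 13/2 (a = 3/2 - (-5 - 1*5)/2 = 3/2 - (-5 - 5)/2 = 3/2 - ½*(-10) = 3/2 + 5 = 13/2 ≈ 6.5000)
(D(Y(W), a) + K)² = (4*(13/2) - 8)² = (26 - 8)² = 18² = 324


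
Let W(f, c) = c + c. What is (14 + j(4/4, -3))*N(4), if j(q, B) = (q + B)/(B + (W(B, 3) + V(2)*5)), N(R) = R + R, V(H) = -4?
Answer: 1920/17 ≈ 112.94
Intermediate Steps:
N(R) = 2*R
W(f, c) = 2*c
j(q, B) = (B + q)/(-14 + B) (j(q, B) = (q + B)/(B + (2*3 - 4*5)) = (B + q)/(B + (6 - 20)) = (B + q)/(B - 14) = (B + q)/(-14 + B))
(14 + j(4/4, -3))*N(4) = (14 + (-3 + 4/4)/(-14 - 3))*(2*4) = (14 + (-3 + 4*(1/4))/(-17))*8 = (14 - (-3 + 1)/17)*8 = (14 - 1/17*(-2))*8 = (14 + 2/17)*8 = (240/17)*8 = 1920/17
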